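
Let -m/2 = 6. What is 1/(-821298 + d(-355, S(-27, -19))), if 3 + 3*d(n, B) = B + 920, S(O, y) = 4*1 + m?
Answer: -1/820995 ≈ -1.2180e-6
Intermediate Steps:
m = -12 (m = -2*6 = -12)
S(O, y) = -8 (S(O, y) = 4*1 - 12 = 4 - 12 = -8)
d(n, B) = 917/3 + B/3 (d(n, B) = -1 + (B + 920)/3 = -1 + (920 + B)/3 = -1 + (920/3 + B/3) = 917/3 + B/3)
1/(-821298 + d(-355, S(-27, -19))) = 1/(-821298 + (917/3 + (⅓)*(-8))) = 1/(-821298 + (917/3 - 8/3)) = 1/(-821298 + 303) = 1/(-820995) = -1/820995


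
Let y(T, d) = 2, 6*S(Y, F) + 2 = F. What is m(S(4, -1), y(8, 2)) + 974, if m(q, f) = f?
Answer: 976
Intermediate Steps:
S(Y, F) = -1/3 + F/6
m(S(4, -1), y(8, 2)) + 974 = 2 + 974 = 976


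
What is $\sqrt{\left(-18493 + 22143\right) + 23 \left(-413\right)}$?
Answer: $i \sqrt{5849} \approx 76.479 i$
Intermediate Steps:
$\sqrt{\left(-18493 + 22143\right) + 23 \left(-413\right)} = \sqrt{3650 - 9499} = \sqrt{-5849} = i \sqrt{5849}$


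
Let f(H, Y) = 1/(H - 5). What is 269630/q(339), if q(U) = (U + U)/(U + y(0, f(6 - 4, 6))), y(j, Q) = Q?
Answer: 136972040/1017 ≈ 1.3468e+5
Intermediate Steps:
f(H, Y) = 1/(-5 + H)
q(U) = 2*U/(-⅓ + U) (q(U) = (U + U)/(U + 1/(-5 + (6 - 4))) = (2*U)/(U + 1/(-5 + 2)) = (2*U)/(U + 1/(-3)) = (2*U)/(U - ⅓) = (2*U)/(-⅓ + U) = 2*U/(-⅓ + U))
269630/q(339) = 269630/((6*339/(-1 + 3*339))) = 269630/((6*339/(-1 + 1017))) = 269630/((6*339/1016)) = 269630/((6*339*(1/1016))) = 269630/(1017/508) = 269630*(508/1017) = 136972040/1017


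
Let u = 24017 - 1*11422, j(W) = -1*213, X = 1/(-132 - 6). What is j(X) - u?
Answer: -12808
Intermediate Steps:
X = -1/138 (X = 1/(-138) = -1/138 ≈ -0.0072464)
j(W) = -213
u = 12595 (u = 24017 - 11422 = 12595)
j(X) - u = -213 - 1*12595 = -213 - 12595 = -12808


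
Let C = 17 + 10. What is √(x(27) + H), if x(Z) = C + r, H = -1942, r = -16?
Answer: I*√1931 ≈ 43.943*I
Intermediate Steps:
C = 27
x(Z) = 11 (x(Z) = 27 - 16 = 11)
√(x(27) + H) = √(11 - 1942) = √(-1931) = I*√1931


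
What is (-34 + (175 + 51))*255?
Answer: 48960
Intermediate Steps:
(-34 + (175 + 51))*255 = (-34 + 226)*255 = 192*255 = 48960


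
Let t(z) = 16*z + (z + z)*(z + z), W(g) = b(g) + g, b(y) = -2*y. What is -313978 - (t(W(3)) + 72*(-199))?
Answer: -299638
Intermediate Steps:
W(g) = -g (W(g) = -2*g + g = -g)
t(z) = 4*z**2 + 16*z (t(z) = 16*z + (2*z)*(2*z) = 16*z + 4*z**2 = 4*z**2 + 16*z)
-313978 - (t(W(3)) + 72*(-199)) = -313978 - (4*(-1*3)*(4 - 1*3) + 72*(-199)) = -313978 - (4*(-3)*(4 - 3) - 14328) = -313978 - (4*(-3)*1 - 14328) = -313978 - (-12 - 14328) = -313978 - 1*(-14340) = -313978 + 14340 = -299638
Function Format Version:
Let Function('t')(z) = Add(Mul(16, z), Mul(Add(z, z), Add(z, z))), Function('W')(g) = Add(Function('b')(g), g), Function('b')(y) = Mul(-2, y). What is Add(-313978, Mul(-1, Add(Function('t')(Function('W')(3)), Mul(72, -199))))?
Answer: -299638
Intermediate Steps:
Function('W')(g) = Mul(-1, g) (Function('W')(g) = Add(Mul(-2, g), g) = Mul(-1, g))
Function('t')(z) = Add(Mul(4, Pow(z, 2)), Mul(16, z)) (Function('t')(z) = Add(Mul(16, z), Mul(Mul(2, z), Mul(2, z))) = Add(Mul(16, z), Mul(4, Pow(z, 2))) = Add(Mul(4, Pow(z, 2)), Mul(16, z)))
Add(-313978, Mul(-1, Add(Function('t')(Function('W')(3)), Mul(72, -199)))) = Add(-313978, Mul(-1, Add(Mul(4, Mul(-1, 3), Add(4, Mul(-1, 3))), Mul(72, -199)))) = Add(-313978, Mul(-1, Add(Mul(4, -3, Add(4, -3)), -14328))) = Add(-313978, Mul(-1, Add(Mul(4, -3, 1), -14328))) = Add(-313978, Mul(-1, Add(-12, -14328))) = Add(-313978, Mul(-1, -14340)) = Add(-313978, 14340) = -299638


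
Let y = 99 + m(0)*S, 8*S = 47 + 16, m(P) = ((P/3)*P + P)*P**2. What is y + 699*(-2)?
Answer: -1299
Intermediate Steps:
m(P) = P**2*(P + P**2/3) (m(P) = ((P*(1/3))*P + P)*P**2 = ((P/3)*P + P)*P**2 = (P**2/3 + P)*P**2 = (P + P**2/3)*P**2 = P**2*(P + P**2/3))
S = 63/8 (S = (47 + 16)/8 = (1/8)*63 = 63/8 ≈ 7.8750)
y = 99 (y = 99 + ((1/3)*0**3*(3 + 0))*(63/8) = 99 + ((1/3)*0*3)*(63/8) = 99 + 0*(63/8) = 99 + 0 = 99)
y + 699*(-2) = 99 + 699*(-2) = 99 - 1398 = -1299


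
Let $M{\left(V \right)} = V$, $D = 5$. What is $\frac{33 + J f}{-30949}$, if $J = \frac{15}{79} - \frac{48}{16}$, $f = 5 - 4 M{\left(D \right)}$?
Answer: $- \frac{5937}{2444971} \approx -0.0024282$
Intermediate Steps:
$f = -15$ ($f = 5 - 20 = -15$)
$J = - \frac{222}{79}$ ($J = 15 \cdot \frac{1}{79} - 3 = \frac{15}{79} - 3 = - \frac{222}{79} \approx -2.8101$)
$\frac{33 + J f}{-30949} = \frac{33 - - \frac{3330}{79}}{-30949} = \left(33 + \frac{3330}{79}\right) \left(- \frac{1}{30949}\right) = \frac{5937}{79} \left(- \frac{1}{30949}\right) = - \frac{5937}{2444971}$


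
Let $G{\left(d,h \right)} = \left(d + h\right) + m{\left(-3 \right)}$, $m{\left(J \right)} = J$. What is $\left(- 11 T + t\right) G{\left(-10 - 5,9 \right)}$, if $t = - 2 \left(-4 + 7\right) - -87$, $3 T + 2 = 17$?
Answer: $-234$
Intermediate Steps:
$T = 5$ ($T = - \frac{2}{3} + \frac{1}{3} \cdot 17 = - \frac{2}{3} + \frac{17}{3} = 5$)
$t = 81$ ($t = \left(-2\right) 3 + 87 = -6 + 87 = 81$)
$G{\left(d,h \right)} = -3 + d + h$ ($G{\left(d,h \right)} = \left(d + h\right) - 3 = -3 + d + h$)
$\left(- 11 T + t\right) G{\left(-10 - 5,9 \right)} = \left(\left(-11\right) 5 + 81\right) \left(-3 - 15 + 9\right) = \left(-55 + 81\right) \left(-3 - 15 + 9\right) = 26 \left(-3 - 15 + 9\right) = 26 \left(-9\right) = -234$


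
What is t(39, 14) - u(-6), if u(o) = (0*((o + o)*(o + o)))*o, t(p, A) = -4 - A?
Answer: -18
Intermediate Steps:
u(o) = 0 (u(o) = (0*((2*o)*(2*o)))*o = (0*(4*o²))*o = 0*o = 0)
t(39, 14) - u(-6) = (-4 - 1*14) - 1*0 = (-4 - 14) + 0 = -18 + 0 = -18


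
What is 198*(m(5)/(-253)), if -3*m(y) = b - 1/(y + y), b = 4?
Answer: 117/115 ≈ 1.0174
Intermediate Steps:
m(y) = -4/3 + 1/(6*y) (m(y) = -(4 - 1/(y + y))/3 = -(4 - 1/(2*y))/3 = -4/3 + 1/(6*y))
198*(m(5)/(-253)) = 198*(((⅙)*(1 - 8*5)/5)/(-253)) = 198*(((⅙)*(⅕)*(1 - 40))*(-1/253)) = 198*(((⅙)*(⅕)*(-39))*(-1/253)) = 198*(-13/10*(-1/253)) = 198*(13/2530) = 117/115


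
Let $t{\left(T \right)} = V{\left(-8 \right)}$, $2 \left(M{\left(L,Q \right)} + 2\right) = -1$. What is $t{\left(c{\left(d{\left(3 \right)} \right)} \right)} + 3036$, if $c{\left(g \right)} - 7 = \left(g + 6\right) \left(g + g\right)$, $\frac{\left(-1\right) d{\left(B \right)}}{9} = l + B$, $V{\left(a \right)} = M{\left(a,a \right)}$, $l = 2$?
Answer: $\frac{6067}{2} \approx 3033.5$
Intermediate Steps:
$M{\left(L,Q \right)} = - \frac{5}{2}$ ($M{\left(L,Q \right)} = -2 + \frac{1}{2} \left(-1\right) = -2 - \frac{1}{2} = - \frac{5}{2}$)
$V{\left(a \right)} = - \frac{5}{2}$
$d{\left(B \right)} = -18 - 9 B$ ($d{\left(B \right)} = - 9 \left(2 + B\right) = -18 - 9 B$)
$c{\left(g \right)} = 7 + 2 g \left(6 + g\right)$ ($c{\left(g \right)} = 7 + \left(g + 6\right) \left(g + g\right) = 7 + \left(6 + g\right) 2 g = 7 + 2 g \left(6 + g\right)$)
$t{\left(T \right)} = - \frac{5}{2}$
$t{\left(c{\left(d{\left(3 \right)} \right)} \right)} + 3036 = - \frac{5}{2} + 3036 = \frac{6067}{2}$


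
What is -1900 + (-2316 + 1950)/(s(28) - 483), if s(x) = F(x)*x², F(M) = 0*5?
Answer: -305778/161 ≈ -1899.2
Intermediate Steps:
F(M) = 0
s(x) = 0 (s(x) = 0*x² = 0)
-1900 + (-2316 + 1950)/(s(28) - 483) = -1900 + (-2316 + 1950)/(0 - 483) = -1900 - 366/(-483) = -1900 - 366*(-1/483) = -1900 + 122/161 = -305778/161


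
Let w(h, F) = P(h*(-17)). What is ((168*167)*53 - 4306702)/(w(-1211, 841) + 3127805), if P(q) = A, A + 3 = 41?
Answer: -2819734/3127843 ≈ -0.90149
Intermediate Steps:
A = 38 (A = -3 + 41 = 38)
P(q) = 38
w(h, F) = 38
((168*167)*53 - 4306702)/(w(-1211, 841) + 3127805) = ((168*167)*53 - 4306702)/(38 + 3127805) = (28056*53 - 4306702)/3127843 = (1486968 - 4306702)*(1/3127843) = -2819734*1/3127843 = -2819734/3127843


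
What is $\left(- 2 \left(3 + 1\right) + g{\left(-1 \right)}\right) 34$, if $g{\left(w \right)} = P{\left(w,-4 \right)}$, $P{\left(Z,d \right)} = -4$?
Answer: $-408$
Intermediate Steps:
$g{\left(w \right)} = -4$
$\left(- 2 \left(3 + 1\right) + g{\left(-1 \right)}\right) 34 = \left(- 2 \left(3 + 1\right) - 4\right) 34 = \left(\left(-2\right) 4 - 4\right) 34 = \left(-8 - 4\right) 34 = \left(-12\right) 34 = -408$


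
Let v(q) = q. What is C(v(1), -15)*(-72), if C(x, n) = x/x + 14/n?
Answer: -24/5 ≈ -4.8000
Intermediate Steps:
C(x, n) = 1 + 14/n
C(v(1), -15)*(-72) = ((14 - 15)/(-15))*(-72) = -1/15*(-1)*(-72) = (1/15)*(-72) = -24/5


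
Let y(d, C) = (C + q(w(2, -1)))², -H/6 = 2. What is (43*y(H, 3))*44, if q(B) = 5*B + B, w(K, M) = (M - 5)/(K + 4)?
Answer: 17028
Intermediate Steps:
H = -12 (H = -6*2 = -12)
w(K, M) = (-5 + M)/(4 + K)
q(B) = 6*B
y(d, C) = (-6 + C)² (y(d, C) = (C + 6*((-5 - 1)/(4 + 2)))² = (C + 6*(-6/6))² = (C + 6*((⅙)*(-6)))² = (C + 6*(-1))² = (C - 6)² = (-6 + C)²)
(43*y(H, 3))*44 = (43*(-6 + 3)²)*44 = (43*(-3)²)*44 = (43*9)*44 = 387*44 = 17028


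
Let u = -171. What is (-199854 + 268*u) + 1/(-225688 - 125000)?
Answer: -86157729217/350688 ≈ -2.4568e+5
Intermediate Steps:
(-199854 + 268*u) + 1/(-225688 - 125000) = (-199854 + 268*(-171)) + 1/(-225688 - 125000) = (-199854 - 45828) + 1/(-350688) = -245682 - 1/350688 = -86157729217/350688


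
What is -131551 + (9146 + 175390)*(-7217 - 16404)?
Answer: -4359056407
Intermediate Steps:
-131551 + (9146 + 175390)*(-7217 - 16404) = -131551 + 184536*(-23621) = -131551 - 4358924856 = -4359056407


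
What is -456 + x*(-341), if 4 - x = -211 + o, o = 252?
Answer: 12161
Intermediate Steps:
x = -37 (x = 4 - (-211 + 252) = 4 - 1*41 = 4 - 41 = -37)
-456 + x*(-341) = -456 - 37*(-341) = -456 + 12617 = 12161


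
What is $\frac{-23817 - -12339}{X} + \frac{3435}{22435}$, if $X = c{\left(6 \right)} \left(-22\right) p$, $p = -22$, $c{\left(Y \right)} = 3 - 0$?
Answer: $- \frac{8417377}{1085854} \approx -7.7518$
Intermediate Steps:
$c{\left(Y \right)} = 3$ ($c{\left(Y \right)} = 3 + 0 = 3$)
$X = 1452$ ($X = 3 \left(-22\right) \left(-22\right) = \left(-66\right) \left(-22\right) = 1452$)
$\frac{-23817 - -12339}{X} + \frac{3435}{22435} = \frac{-23817 - -12339}{1452} + \frac{3435}{22435} = \left(-23817 + 12339\right) \frac{1}{1452} + 3435 \cdot \frac{1}{22435} = \left(-11478\right) \frac{1}{1452} + \frac{687}{4487} = - \frac{1913}{242} + \frac{687}{4487} = - \frac{8417377}{1085854}$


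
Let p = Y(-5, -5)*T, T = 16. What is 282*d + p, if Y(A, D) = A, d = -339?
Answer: -95678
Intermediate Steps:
p = -80 (p = -5*16 = -80)
282*d + p = 282*(-339) - 80 = -95598 - 80 = -95678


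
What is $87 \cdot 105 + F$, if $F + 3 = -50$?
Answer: $9082$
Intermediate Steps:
$F = -53$ ($F = -3 - 50 = -53$)
$87 \cdot 105 + F = 87 \cdot 105 - 53 = 9135 - 53 = 9082$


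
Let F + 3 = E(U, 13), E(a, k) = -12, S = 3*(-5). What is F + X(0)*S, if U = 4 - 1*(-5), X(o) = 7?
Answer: -120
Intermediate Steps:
S = -15
U = 9 (U = 4 + 5 = 9)
F = -15 (F = -3 - 12 = -15)
F + X(0)*S = -15 + 7*(-15) = -15 - 105 = -120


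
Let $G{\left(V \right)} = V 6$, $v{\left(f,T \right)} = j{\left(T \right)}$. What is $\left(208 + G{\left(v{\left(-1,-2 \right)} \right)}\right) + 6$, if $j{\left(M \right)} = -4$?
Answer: $190$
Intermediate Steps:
$v{\left(f,T \right)} = -4$
$G{\left(V \right)} = 6 V$
$\left(208 + G{\left(v{\left(-1,-2 \right)} \right)}\right) + 6 = \left(208 + 6 \left(-4\right)\right) + 6 = \left(208 - 24\right) + 6 = 184 + 6 = 190$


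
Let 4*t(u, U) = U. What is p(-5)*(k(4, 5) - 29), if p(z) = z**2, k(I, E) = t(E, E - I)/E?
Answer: -2895/4 ≈ -723.75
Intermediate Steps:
t(u, U) = U/4
k(I, E) = (-I/4 + E/4)/E (k(I, E) = ((E - I)/4)/E = (-I/4 + E/4)/E)
p(-5)*(k(4, 5) - 29) = (-5)**2*((1/4)*(5 - 1*4)/5 - 29) = 25*((1/4)*(1/5)*(5 - 4) - 29) = 25*((1/4)*(1/5)*1 - 29) = 25*(1/20 - 29) = 25*(-579/20) = -2895/4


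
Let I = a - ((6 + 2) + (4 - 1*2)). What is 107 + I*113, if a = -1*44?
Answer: -5995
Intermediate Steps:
a = -44
I = -54 (I = -44 - ((6 + 2) + (4 - 1*2)) = -44 - (8 + (4 - 2)) = -44 - (8 + 2) = -44 - 1*10 = -44 - 10 = -54)
107 + I*113 = 107 - 54*113 = 107 - 6102 = -5995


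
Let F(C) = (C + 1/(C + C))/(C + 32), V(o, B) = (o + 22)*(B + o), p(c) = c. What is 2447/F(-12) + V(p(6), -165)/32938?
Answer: -19344471954/4759541 ≈ -4064.4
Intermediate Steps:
V(o, B) = (22 + o)*(B + o)
F(C) = (C + 1/(2*C))/(32 + C)
2447/F(-12) + V(p(6), -165)/32938 = 2447/(((½ + (-12)²)/((-12)*(32 - 12)))) + (6² + 22*(-165) + 22*6 - 165*6)/32938 = 2447/((-1/12*(½ + 144)/20)) + (36 - 3630 + 132 - 990)*(1/32938) = 2447/((-1/12*1/20*289/2)) - 4452*1/32938 = 2447/(-289/480) - 2226/16469 = 2447*(-480/289) - 2226/16469 = -1174560/289 - 2226/16469 = -19344471954/4759541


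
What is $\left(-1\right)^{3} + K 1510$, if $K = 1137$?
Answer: $1716869$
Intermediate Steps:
$\left(-1\right)^{3} + K 1510 = \left(-1\right)^{3} + 1137 \cdot 1510 = -1 + 1716870 = 1716869$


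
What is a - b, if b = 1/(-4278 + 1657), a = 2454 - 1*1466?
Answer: 2589549/2621 ≈ 988.00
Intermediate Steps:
a = 988 (a = 2454 - 1466 = 988)
b = -1/2621 (b = 1/(-2621) = -1/2621 ≈ -0.00038153)
a - b = 988 - 1*(-1/2621) = 988 + 1/2621 = 2589549/2621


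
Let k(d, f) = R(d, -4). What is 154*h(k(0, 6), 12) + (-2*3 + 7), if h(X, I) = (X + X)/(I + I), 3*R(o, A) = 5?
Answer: 403/18 ≈ 22.389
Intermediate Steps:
R(o, A) = 5/3 (R(o, A) = (⅓)*5 = 5/3)
k(d, f) = 5/3
h(X, I) = X/I (h(X, I) = (2*X)/((2*I)) = (2*X)*(1/(2*I)) = X/I)
154*h(k(0, 6), 12) + (-2*3 + 7) = 154*((5/3)/12) + (-2*3 + 7) = 154*((5/3)*(1/12)) + (-6 + 7) = 154*(5/36) + 1 = 385/18 + 1 = 403/18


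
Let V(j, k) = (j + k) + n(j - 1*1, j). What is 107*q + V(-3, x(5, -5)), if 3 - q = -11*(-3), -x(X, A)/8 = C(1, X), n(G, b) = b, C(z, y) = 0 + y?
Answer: -3256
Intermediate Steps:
C(z, y) = y
x(X, A) = -8*X
q = -30 (q = 3 - (-11)*(-3) = 3 - 1*33 = 3 - 33 = -30)
V(j, k) = k + 2*j (V(j, k) = (j + k) + j = k + 2*j)
107*q + V(-3, x(5, -5)) = 107*(-30) + (-8*5 + 2*(-3)) = -3210 + (-40 - 6) = -3210 - 46 = -3256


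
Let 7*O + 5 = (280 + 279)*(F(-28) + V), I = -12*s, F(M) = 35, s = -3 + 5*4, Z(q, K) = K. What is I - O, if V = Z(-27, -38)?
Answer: 254/7 ≈ 36.286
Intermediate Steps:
s = 17 (s = -3 + 20 = 17)
V = -38
I = -204 (I = -12*17 = -204)
O = -1682/7 (O = -5/7 + ((280 + 279)*(35 - 38))/7 = -5/7 + (559*(-3))/7 = -5/7 + (⅐)*(-1677) = -5/7 - 1677/7 = -1682/7 ≈ -240.29)
I - O = -204 - 1*(-1682/7) = -204 + 1682/7 = 254/7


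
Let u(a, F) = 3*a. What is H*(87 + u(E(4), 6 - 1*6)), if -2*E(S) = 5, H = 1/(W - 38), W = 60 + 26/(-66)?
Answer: 5247/1426 ≈ 3.6795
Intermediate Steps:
W = 1967/33 (W = 60 + 26*(-1/66) = 60 - 13/33 = 1967/33 ≈ 59.606)
H = 33/713 (H = 1/(1967/33 - 38) = 1/(713/33) = 33/713 ≈ 0.046283)
E(S) = -5/2 (E(S) = -½*5 = -5/2)
H*(87 + u(E(4), 6 - 1*6)) = 33*(87 + 3*(-5/2))/713 = 33*(87 - 15/2)/713 = (33/713)*(159/2) = 5247/1426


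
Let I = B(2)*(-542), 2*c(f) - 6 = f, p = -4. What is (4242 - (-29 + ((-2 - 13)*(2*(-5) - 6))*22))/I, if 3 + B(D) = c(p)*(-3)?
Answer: -1009/3252 ≈ -0.31027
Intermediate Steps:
c(f) = 3 + f/2
B(D) = -6 (B(D) = -3 + (3 + (½)*(-4))*(-3) = -3 + (3 - 2)*(-3) = -3 + 1*(-3) = -3 - 3 = -6)
I = 3252 (I = -6*(-542) = 3252)
(4242 - (-29 + ((-2 - 13)*(2*(-5) - 6))*22))/I = (4242 - (-29 + ((-2 - 13)*(2*(-5) - 6))*22))/3252 = (4242 - (-29 - 15*(-10 - 6)*22))*(1/3252) = (4242 - (-29 - 15*(-16)*22))*(1/3252) = (4242 - (-29 + 240*22))*(1/3252) = (4242 - (-29 + 5280))*(1/3252) = (4242 - 1*5251)*(1/3252) = (4242 - 5251)*(1/3252) = -1009*1/3252 = -1009/3252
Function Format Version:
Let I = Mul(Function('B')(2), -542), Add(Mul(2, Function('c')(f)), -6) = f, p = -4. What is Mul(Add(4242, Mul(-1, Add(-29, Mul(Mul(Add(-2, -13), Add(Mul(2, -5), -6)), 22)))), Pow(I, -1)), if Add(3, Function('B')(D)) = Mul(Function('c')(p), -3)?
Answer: Rational(-1009, 3252) ≈ -0.31027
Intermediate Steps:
Function('c')(f) = Add(3, Mul(Rational(1, 2), f))
Function('B')(D) = -6 (Function('B')(D) = Add(-3, Mul(Add(3, Mul(Rational(1, 2), -4)), -3)) = Add(-3, Mul(Add(3, -2), -3)) = Add(-3, Mul(1, -3)) = Add(-3, -3) = -6)
I = 3252 (I = Mul(-6, -542) = 3252)
Mul(Add(4242, Mul(-1, Add(-29, Mul(Mul(Add(-2, -13), Add(Mul(2, -5), -6)), 22)))), Pow(I, -1)) = Mul(Add(4242, Mul(-1, Add(-29, Mul(Mul(Add(-2, -13), Add(Mul(2, -5), -6)), 22)))), Pow(3252, -1)) = Mul(Add(4242, Mul(-1, Add(-29, Mul(Mul(-15, Add(-10, -6)), 22)))), Rational(1, 3252)) = Mul(Add(4242, Mul(-1, Add(-29, Mul(Mul(-15, -16), 22)))), Rational(1, 3252)) = Mul(Add(4242, Mul(-1, Add(-29, Mul(240, 22)))), Rational(1, 3252)) = Mul(Add(4242, Mul(-1, Add(-29, 5280))), Rational(1, 3252)) = Mul(Add(4242, Mul(-1, 5251)), Rational(1, 3252)) = Mul(Add(4242, -5251), Rational(1, 3252)) = Mul(-1009, Rational(1, 3252)) = Rational(-1009, 3252)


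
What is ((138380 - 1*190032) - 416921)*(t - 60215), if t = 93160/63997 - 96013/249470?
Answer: 450455786898800828103/15965331590 ≈ 2.8215e+10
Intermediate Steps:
t = 17096081239/15965331590 (t = 93160*(1/63997) - 96013*1/249470 = 93160/63997 - 96013/249470 = 17096081239/15965331590 ≈ 1.0708)
((138380 - 1*190032) - 416921)*(t - 60215) = ((138380 - 1*190032) - 416921)*(17096081239/15965331590 - 60215) = ((138380 - 190032) - 416921)*(-961335345610611/15965331590) = (-51652 - 416921)*(-961335345610611/15965331590) = -468573*(-961335345610611/15965331590) = 450455786898800828103/15965331590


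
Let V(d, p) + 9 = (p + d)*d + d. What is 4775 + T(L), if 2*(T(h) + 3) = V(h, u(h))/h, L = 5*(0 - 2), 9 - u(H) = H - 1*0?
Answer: 95549/20 ≈ 4777.5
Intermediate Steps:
u(H) = 9 - H (u(H) = 9 - (H - 1*0) = 9 - (H + 0) = 9 - H)
L = -10 (L = 5*(-2) = -10)
V(d, p) = -9 + d + d*(d + p) (V(d, p) = -9 + ((p + d)*d + d) = -9 + ((d + p)*d + d) = -9 + (d*(d + p) + d) = -9 + (d + d*(d + p)) = -9 + d + d*(d + p))
T(h) = -3 + (-9 + h + h² + h*(9 - h))/(2*h) (T(h) = -3 + ((-9 + h + h² + h*(9 - h))/h)/2 = -3 + (-9 + h + h² + h*(9 - h))/(2*h))
4775 + T(L) = 4775 + (2 - 9/2/(-10)) = 4775 + (2 - 9/2*(-⅒)) = 4775 + (2 + 9/20) = 4775 + 49/20 = 95549/20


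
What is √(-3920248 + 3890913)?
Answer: I*√29335 ≈ 171.27*I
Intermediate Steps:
√(-3920248 + 3890913) = √(-29335) = I*√29335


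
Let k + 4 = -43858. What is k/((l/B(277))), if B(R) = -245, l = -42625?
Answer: -2149238/8525 ≈ -252.11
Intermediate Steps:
k = -43862 (k = -4 - 43858 = -43862)
k/((l/B(277))) = -43862/((-42625/(-245))) = -43862/((-42625*(-1/245))) = -43862/8525/49 = -43862*49/8525 = -2149238/8525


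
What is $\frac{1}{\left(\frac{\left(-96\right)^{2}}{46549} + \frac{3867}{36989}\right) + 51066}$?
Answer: $\frac{1721800961}{87926008770033} \approx 1.9582 \cdot 10^{-5}$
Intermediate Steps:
$\frac{1}{\left(\frac{\left(-96\right)^{2}}{46549} + \frac{3867}{36989}\right) + 51066} = \frac{1}{\left(9216 \cdot \frac{1}{46549} + 3867 \cdot \frac{1}{36989}\right) + 51066} = \frac{1}{\left(\frac{9216}{46549} + \frac{3867}{36989}\right) + 51066} = \frac{1}{\frac{520895607}{1721800961} + 51066} = \frac{1}{\frac{87926008770033}{1721800961}} = \frac{1721800961}{87926008770033}$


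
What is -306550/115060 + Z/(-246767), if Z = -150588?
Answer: -5831976857/2839301102 ≈ -2.0540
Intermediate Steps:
-306550/115060 + Z/(-246767) = -306550/115060 - 150588/(-246767) = -306550*1/115060 - 150588*(-1/246767) = -30655/11506 + 150588/246767 = -5831976857/2839301102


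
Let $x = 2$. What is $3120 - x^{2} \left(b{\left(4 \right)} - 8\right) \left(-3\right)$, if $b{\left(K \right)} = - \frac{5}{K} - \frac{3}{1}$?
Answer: $2973$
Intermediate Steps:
$b{\left(K \right)} = -3 - \frac{5}{K}$ ($b{\left(K \right)} = - \frac{5}{K} - 3 = -3 - \frac{5}{K}$)
$3120 - x^{2} \left(b{\left(4 \right)} - 8\right) \left(-3\right) = 3120 - 2^{2} \left(\left(-3 - \frac{5}{4}\right) - 8\right) \left(-3\right) = 3120 - 4 \left(\left(-3 - \frac{5}{4}\right) - 8\right) \left(-3\right) = 3120 - 4 \left(- \frac{17}{4} - 8\right) \left(-3\right) = 3120 - 4 \left(- \frac{49}{4}\right) \left(-3\right) = 3120 - \left(-49\right) \left(-3\right) = 3120 - 147 = 2973$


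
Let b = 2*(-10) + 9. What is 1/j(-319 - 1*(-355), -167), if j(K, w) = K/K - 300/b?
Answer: 11/311 ≈ 0.035370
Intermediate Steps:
b = -11 (b = -20 + 9 = -11)
j(K, w) = 311/11 (j(K, w) = K/K - 300/(-11) = 1 - 300*(-1/11) = 1 + 300/11 = 311/11)
1/j(-319 - 1*(-355), -167) = 1/(311/11) = 11/311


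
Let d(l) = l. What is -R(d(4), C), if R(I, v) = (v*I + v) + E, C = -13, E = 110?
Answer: -45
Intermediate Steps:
R(I, v) = 110 + v + I*v (R(I, v) = (v*I + v) + 110 = (I*v + v) + 110 = (v + I*v) + 110 = 110 + v + I*v)
-R(d(4), C) = -(110 - 13 + 4*(-13)) = -(110 - 13 - 52) = -1*45 = -45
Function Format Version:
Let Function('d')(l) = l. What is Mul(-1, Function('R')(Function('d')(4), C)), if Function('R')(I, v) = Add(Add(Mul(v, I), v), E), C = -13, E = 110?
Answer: -45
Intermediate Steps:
Function('R')(I, v) = Add(110, v, Mul(I, v)) (Function('R')(I, v) = Add(Add(Mul(v, I), v), 110) = Add(Add(Mul(I, v), v), 110) = Add(Add(v, Mul(I, v)), 110) = Add(110, v, Mul(I, v)))
Mul(-1, Function('R')(Function('d')(4), C)) = Mul(-1, Add(110, -13, Mul(4, -13))) = Mul(-1, Add(110, -13, -52)) = Mul(-1, 45) = -45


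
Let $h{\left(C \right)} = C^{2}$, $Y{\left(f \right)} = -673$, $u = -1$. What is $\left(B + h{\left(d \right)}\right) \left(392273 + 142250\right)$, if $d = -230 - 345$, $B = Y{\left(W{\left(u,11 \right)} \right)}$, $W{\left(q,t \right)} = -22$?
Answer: $176366932896$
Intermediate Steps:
$B = -673$
$d = -575$ ($d = -230 - 345 = -575$)
$\left(B + h{\left(d \right)}\right) \left(392273 + 142250\right) = \left(-673 + \left(-575\right)^{2}\right) \left(392273 + 142250\right) = \left(-673 + 330625\right) 534523 = 329952 \cdot 534523 = 176366932896$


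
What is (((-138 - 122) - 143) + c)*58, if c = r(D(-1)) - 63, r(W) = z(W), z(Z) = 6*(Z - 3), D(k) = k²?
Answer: -27724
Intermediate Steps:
z(Z) = -18 + 6*Z (z(Z) = 6*(-3 + Z) = -18 + 6*Z)
r(W) = -18 + 6*W
c = -75 (c = (-18 + 6*(-1)²) - 63 = (-18 + 6*1) - 63 = (-18 + 6) - 63 = -12 - 63 = -75)
(((-138 - 122) - 143) + c)*58 = (((-138 - 122) - 143) - 75)*58 = ((-260 - 143) - 75)*58 = (-403 - 75)*58 = -478*58 = -27724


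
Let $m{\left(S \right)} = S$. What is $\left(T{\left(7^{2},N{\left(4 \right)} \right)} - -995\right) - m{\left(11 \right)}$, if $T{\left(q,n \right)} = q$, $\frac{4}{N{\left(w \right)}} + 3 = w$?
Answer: $1033$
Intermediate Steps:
$N{\left(w \right)} = \frac{4}{-3 + w}$
$\left(T{\left(7^{2},N{\left(4 \right)} \right)} - -995\right) - m{\left(11 \right)} = \left(7^{2} - -995\right) - 11 = \left(49 + 995\right) - 11 = 1044 - 11 = 1033$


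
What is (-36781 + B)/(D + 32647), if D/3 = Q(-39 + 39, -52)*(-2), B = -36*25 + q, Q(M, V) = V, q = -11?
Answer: -37692/32959 ≈ -1.1436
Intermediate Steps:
B = -911 (B = -36*25 - 11 = -900 - 11 = -911)
D = 312 (D = 3*(-52*(-2)) = 3*104 = 312)
(-36781 + B)/(D + 32647) = (-36781 - 911)/(312 + 32647) = -37692/32959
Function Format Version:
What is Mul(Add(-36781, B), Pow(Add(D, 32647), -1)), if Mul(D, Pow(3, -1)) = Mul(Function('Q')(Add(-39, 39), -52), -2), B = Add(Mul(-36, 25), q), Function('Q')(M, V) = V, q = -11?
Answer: Rational(-37692, 32959) ≈ -1.1436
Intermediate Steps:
B = -911 (B = Add(Mul(-36, 25), -11) = Add(-900, -11) = -911)
D = 312 (D = Mul(3, Mul(-52, -2)) = Mul(3, 104) = 312)
Mul(Add(-36781, B), Pow(Add(D, 32647), -1)) = Mul(Add(-36781, -911), Pow(Add(312, 32647), -1)) = Mul(-37692, Pow(32959, -1)) = Mul(-37692, Rational(1, 32959)) = Rational(-37692, 32959)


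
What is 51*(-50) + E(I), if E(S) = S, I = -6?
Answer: -2556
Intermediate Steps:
51*(-50) + E(I) = 51*(-50) - 6 = -2550 - 6 = -2556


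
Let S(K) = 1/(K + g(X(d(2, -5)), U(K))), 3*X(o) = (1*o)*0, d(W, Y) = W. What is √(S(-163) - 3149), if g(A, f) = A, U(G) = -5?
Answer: 6*I*√2324054/163 ≈ 56.116*I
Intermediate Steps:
X(o) = 0 (X(o) = ((1*o)*0)/3 = (o*0)/3 = (⅓)*0 = 0)
S(K) = 1/K (S(K) = 1/(K + 0) = 1/K)
√(S(-163) - 3149) = √(1/(-163) - 3149) = √(-1/163 - 3149) = √(-513288/163) = 6*I*√2324054/163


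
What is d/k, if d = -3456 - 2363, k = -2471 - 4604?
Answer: 5819/7075 ≈ 0.82247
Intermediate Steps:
k = -7075
d = -5819
d/k = -5819/(-7075) = -5819*(-1/7075) = 5819/7075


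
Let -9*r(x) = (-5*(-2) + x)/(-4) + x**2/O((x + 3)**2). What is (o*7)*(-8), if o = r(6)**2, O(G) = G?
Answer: -57344/6561 ≈ -8.7401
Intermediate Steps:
r(x) = 5/18 + x/36 - x**2/(9*(3 + x)**2) (r(x) = -((-5*(-2) + x)/(-4) + x**2/((x + 3)**2))/9 = -((10 + x)*(-1/4) + x**2/((3 + x)**2))/9 = -((-5/2 - x/4) + x**2/(3 + x)**2)/9 = -(-5/2 - x/4 + x**2/(3 + x)**2)/9 = 5/18 + x/36 - x**2/(9*(3 + x)**2))
o = 1024/6561 (o = (5/18 + (1/36)*6 - 1/9*6**2/(3 + 6)**2)**2 = (5/18 + 1/6 - 1/9*36/9**2)**2 = (5/18 + 1/6 - 1/9*36*1/81)**2 = (5/18 + 1/6 - 4/81)**2 = (32/81)**2 = 1024/6561 ≈ 0.15607)
(o*7)*(-8) = ((1024/6561)*7)*(-8) = (7168/6561)*(-8) = -57344/6561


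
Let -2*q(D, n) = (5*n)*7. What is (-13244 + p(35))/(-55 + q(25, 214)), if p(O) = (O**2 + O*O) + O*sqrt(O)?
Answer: 5397/1900 - 7*sqrt(35)/760 ≈ 2.7860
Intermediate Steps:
q(D, n) = -35*n/2 (q(D, n) = -5*n*7/2 = -35*n/2)
p(O) = O**(3/2) + 2*O**2 (p(O) = (O**2 + O**2) + O**(3/2) = 2*O**2 + O**(3/2) = O**(3/2) + 2*O**2)
(-13244 + p(35))/(-55 + q(25, 214)) = (-13244 + (35**(3/2) + 2*35**2))/(-55 - 35/2*214) = (-13244 + (35*sqrt(35) + 2*1225))/(-55 - 3745) = (-13244 + (35*sqrt(35) + 2450))/(-3800) = (-13244 + (2450 + 35*sqrt(35)))*(-1/3800) = (-10794 + 35*sqrt(35))*(-1/3800) = 5397/1900 - 7*sqrt(35)/760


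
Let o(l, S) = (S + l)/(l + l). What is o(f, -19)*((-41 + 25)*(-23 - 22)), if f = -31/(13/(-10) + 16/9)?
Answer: 14428/31 ≈ 465.42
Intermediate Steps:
f = -2790/43 (f = -31/(13*(-1/10) + 16*(1/9)) = -31/(-13/10 + 16/9) = -31/43/90 = -31*90/43 = -2790/43 ≈ -64.884)
o(l, S) = (S + l)/(2*l) (o(l, S) = (S + l)/((2*l)) = (S + l)*(1/(2*l)) = (S + l)/(2*l))
o(f, -19)*((-41 + 25)*(-23 - 22)) = ((-19 - 2790/43)/(2*(-2790/43)))*((-41 + 25)*(-23 - 22)) = ((1/2)*(-43/2790)*(-3607/43))*(-16*(-45)) = (3607/5580)*720 = 14428/31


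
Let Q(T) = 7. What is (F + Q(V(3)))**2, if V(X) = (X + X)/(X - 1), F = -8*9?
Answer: 4225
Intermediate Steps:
F = -72
V(X) = 2*X/(-1 + X) (V(X) = (2*X)/(-1 + X) = 2*X/(-1 + X))
(F + Q(V(3)))**2 = (-72 + 7)**2 = (-65)**2 = 4225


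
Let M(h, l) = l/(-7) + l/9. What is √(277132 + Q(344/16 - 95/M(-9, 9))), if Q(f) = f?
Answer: √277486 ≈ 526.77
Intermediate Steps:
M(h, l) = -2*l/63 (M(h, l) = l*(-⅐) + l*(⅑) = -l/7 + l/9 = -2*l/63)
√(277132 + Q(344/16 - 95/M(-9, 9))) = √(277132 + (344/16 - 95/((-2/63*9)))) = √(277132 + (344*(1/16) - 95/(-2/7))) = √(277132 + (43/2 - 95*(-7/2))) = √(277132 + (43/2 + 665/2)) = √(277132 + 354) = √277486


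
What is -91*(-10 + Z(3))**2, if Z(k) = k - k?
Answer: -9100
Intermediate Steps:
Z(k) = 0
-91*(-10 + Z(3))**2 = -91*(-10 + 0)**2 = -91*(-10)**2 = -91*100 = -9100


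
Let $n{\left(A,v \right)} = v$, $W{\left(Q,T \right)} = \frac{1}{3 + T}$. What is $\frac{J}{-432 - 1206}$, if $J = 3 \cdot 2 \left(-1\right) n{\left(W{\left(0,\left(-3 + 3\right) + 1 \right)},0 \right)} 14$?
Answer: $0$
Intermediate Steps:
$J = 0$ ($J = 3 \cdot 2 \left(-1\right) 0 \cdot 14 = 6 \left(-1\right) 0 \cdot 14 = \left(-6\right) 0 \cdot 14 = 0 \cdot 14 = 0$)
$\frac{J}{-432 - 1206} = \frac{0}{-432 - 1206} = \frac{0}{-1638} = 0 \left(- \frac{1}{1638}\right) = 0$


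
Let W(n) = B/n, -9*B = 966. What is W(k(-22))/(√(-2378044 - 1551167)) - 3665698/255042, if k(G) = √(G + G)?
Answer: -1832849/127521 + 161*√39689/3929211 ≈ -14.365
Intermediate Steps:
B = -322/3 (B = -⅑*966 = -322/3 ≈ -107.33)
k(G) = √2*√G (k(G) = √(2*G) = √2*√G)
W(n) = -322/(3*n)
W(k(-22))/(√(-2378044 - 1551167)) - 3665698/255042 = (-322*(-I*√11/22)/3)/(√(-2378044 - 1551167)) - 3665698/255042 = (-322*(-I*√11/22)/3)/(√(-3929211)) - 3665698*1/255042 = (-322*(-I*√11/22)/3)/((3*I*√436579)) - 1832849/127521 = (-(-161)*I*√11/33)*(-I*√436579/1309737) - 1832849/127521 = (161*I*√11/33)*(-I*√436579/1309737) - 1832849/127521 = 161*√39689/3929211 - 1832849/127521 = -1832849/127521 + 161*√39689/3929211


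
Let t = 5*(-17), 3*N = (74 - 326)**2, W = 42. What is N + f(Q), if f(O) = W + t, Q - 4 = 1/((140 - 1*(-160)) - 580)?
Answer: 21125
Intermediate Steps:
N = 21168 (N = (74 - 326)**2/3 = (1/3)*(-252)**2 = (1/3)*63504 = 21168)
t = -85
Q = 1119/280 (Q = 4 + 1/((140 - 1*(-160)) - 580) = 4 + 1/((140 + 160) - 580) = 4 + 1/(300 - 580) = 4 + 1/(-280) = 4 - 1/280 = 1119/280 ≈ 3.9964)
f(O) = -43 (f(O) = 42 - 85 = -43)
N + f(Q) = 21168 - 43 = 21125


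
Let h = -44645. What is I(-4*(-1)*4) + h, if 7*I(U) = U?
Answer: -312499/7 ≈ -44643.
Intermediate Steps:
I(U) = U/7
I(-4*(-1)*4) + h = (-4*(-1)*4)/7 - 44645 = (4*4)/7 - 44645 = (1/7)*16 - 44645 = 16/7 - 44645 = -312499/7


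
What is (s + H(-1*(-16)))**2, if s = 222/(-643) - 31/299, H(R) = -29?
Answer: 32055571591696/36962754049 ≈ 867.24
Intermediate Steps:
s = -86311/192257 (s = 222*(-1/643) - 31*1/299 = -222/643 - 31/299 = -86311/192257 ≈ -0.44894)
(s + H(-1*(-16)))**2 = (-86311/192257 - 29)**2 = (-5661764/192257)**2 = 32055571591696/36962754049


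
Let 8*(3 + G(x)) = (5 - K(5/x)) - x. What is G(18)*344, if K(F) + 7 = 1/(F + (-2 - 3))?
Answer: -108876/85 ≈ -1280.9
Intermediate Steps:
K(F) = -7 + 1/(-5 + F) (K(F) = -7 + 1/(F + (-2 - 3)) = -7 + 1/(F - 5) = -7 + 1/(-5 + F))
G(x) = -19/8 - x/8 - (36 - 35/x)/(8*(-5 + 5/x)) (G(x) = -3 + ((5 - (36 - 35/x)/(-5 + 5/x)) - x)/8 = -3 + (5 - x - (36 - 35/x)/(-5 + 5/x))/8 = -3 + (5/8 - x/8 - (36 - 35/x)/(8*(-5 + 5/x))) = -19/8 - x/8 - (36 - 35/x)/(8*(-5 + 5/x)))
G(18)*344 = ((60 - 54*18 - 5*18²)/(40*(-1 + 18)))*344 = ((1/40)*(60 - 972 - 5*324)/17)*344 = ((1/40)*(1/17)*(60 - 972 - 1620))*344 = ((1/40)*(1/17)*(-2532))*344 = -633/170*344 = -108876/85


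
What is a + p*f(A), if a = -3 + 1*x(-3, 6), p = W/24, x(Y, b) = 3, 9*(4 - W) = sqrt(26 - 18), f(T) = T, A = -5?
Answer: -5/6 + 5*sqrt(2)/108 ≈ -0.76786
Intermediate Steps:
W = 4 - 2*sqrt(2)/9 (W = 4 - sqrt(26 - 18)/9 = 4 - 2*sqrt(2)/9 ≈ 3.6857)
p = 1/6 - sqrt(2)/108 (p = (4 - 2*sqrt(2)/9)/24 = (4 - 2*sqrt(2)/9)*(1/24) = 1/6 - sqrt(2)/108 ≈ 0.15357)
a = 0 (a = -3 + 1*3 = -3 + 3 = 0)
a + p*f(A) = 0 + (1/6 - sqrt(2)/108)*(-5) = 0 + (-5/6 + 5*sqrt(2)/108) = -5/6 + 5*sqrt(2)/108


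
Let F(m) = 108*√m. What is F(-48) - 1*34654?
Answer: -34654 + 432*I*√3 ≈ -34654.0 + 748.25*I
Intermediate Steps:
F(-48) - 1*34654 = 108*√(-48) - 1*34654 = 108*(4*I*√3) - 34654 = 432*I*√3 - 34654 = -34654 + 432*I*√3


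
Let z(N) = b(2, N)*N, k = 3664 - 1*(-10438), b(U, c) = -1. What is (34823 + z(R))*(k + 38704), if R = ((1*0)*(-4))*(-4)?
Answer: 1838863338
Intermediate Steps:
R = 0 (R = (0*(-4))*(-4) = 0*(-4) = 0)
k = 14102 (k = 3664 + 10438 = 14102)
z(N) = -N
(34823 + z(R))*(k + 38704) = (34823 - 1*0)*(14102 + 38704) = (34823 + 0)*52806 = 34823*52806 = 1838863338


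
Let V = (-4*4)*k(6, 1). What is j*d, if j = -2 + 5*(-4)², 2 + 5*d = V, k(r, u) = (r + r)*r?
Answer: -90012/5 ≈ -18002.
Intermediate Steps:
k(r, u) = 2*r² (k(r, u) = (2*r)*r = 2*r²)
V = -1152 (V = (-4*4)*(2*6²) = -32*36 = -16*72 = -1152)
d = -1154/5 (d = -⅖ + (⅕)*(-1152) = -⅖ - 1152/5 = -1154/5 ≈ -230.80)
j = 78 (j = -2 + 5*16 = -2 + 80 = 78)
j*d = 78*(-1154/5) = -90012/5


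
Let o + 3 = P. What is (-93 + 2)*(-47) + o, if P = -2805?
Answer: 1469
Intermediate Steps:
o = -2808 (o = -3 - 2805 = -2808)
(-93 + 2)*(-47) + o = (-93 + 2)*(-47) - 2808 = -91*(-47) - 2808 = 4277 - 2808 = 1469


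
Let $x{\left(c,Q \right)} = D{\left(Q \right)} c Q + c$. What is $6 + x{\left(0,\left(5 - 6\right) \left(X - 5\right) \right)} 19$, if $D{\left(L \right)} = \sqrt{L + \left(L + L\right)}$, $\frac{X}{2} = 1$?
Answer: $6$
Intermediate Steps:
$X = 2$ ($X = 2 \cdot 1 = 2$)
$D{\left(L \right)} = \sqrt{3} \sqrt{L}$ ($D{\left(L \right)} = \sqrt{L + 2 L} = \sqrt{3 L} = \sqrt{3} \sqrt{L}$)
$x{\left(c,Q \right)} = c + c \sqrt{3} Q^{\frac{3}{2}}$ ($x{\left(c,Q \right)} = \sqrt{3} \sqrt{Q} c Q + c = c \sqrt{3} \sqrt{Q} Q + c = c \sqrt{3} Q^{\frac{3}{2}} + c = c + c \sqrt{3} Q^{\frac{3}{2}}$)
$6 + x{\left(0,\left(5 - 6\right) \left(X - 5\right) \right)} 19 = 6 + 0 \left(1 + \sqrt{3} \left(\left(5 - 6\right) \left(2 - 5\right)\right)^{\frac{3}{2}}\right) 19 = 6 + 0 \left(1 + \sqrt{3} \left(\left(-1\right) \left(-3\right)\right)^{\frac{3}{2}}\right) 19 = 6 + 0 \left(1 + \sqrt{3} \cdot 3^{\frac{3}{2}}\right) 19 = 6 + 0 \left(1 + \sqrt{3} \cdot 3 \sqrt{3}\right) 19 = 6 + 0 \left(1 + 9\right) 19 = 6 + 0 \cdot 10 \cdot 19 = 6 + 0 \cdot 19 = 6 + 0 = 6$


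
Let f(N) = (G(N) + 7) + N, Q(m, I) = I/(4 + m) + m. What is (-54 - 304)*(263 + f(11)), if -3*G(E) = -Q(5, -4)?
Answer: -2730824/27 ≈ -1.0114e+5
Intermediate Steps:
Q(m, I) = m + I/(4 + m) (Q(m, I) = I/(4 + m) + m = m + I/(4 + m))
G(E) = 41/27 (G(E) = -(-1)*(-4 + 5² + 4*5)/(4 + 5)/3 = -(-1)*(-4 + 25 + 20)/9/3 = -(-1)*(⅑)*41/3 = -(-1)*41/(3*9) = -⅓*(-41/9) = 41/27)
f(N) = 230/27 + N (f(N) = (41/27 + 7) + N = 230/27 + N)
(-54 - 304)*(263 + f(11)) = (-54 - 304)*(263 + (230/27 + 11)) = -358*(263 + 527/27) = -358*7628/27 = -2730824/27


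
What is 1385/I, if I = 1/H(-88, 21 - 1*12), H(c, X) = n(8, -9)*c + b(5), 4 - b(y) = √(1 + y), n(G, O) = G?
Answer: -969500 - 1385*√6 ≈ -9.7289e+5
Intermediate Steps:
b(y) = 4 - √(1 + y)
H(c, X) = 4 - √6 + 8*c (H(c, X) = 8*c + (4 - √(1 + 5)) = 8*c + (4 - √6) = 4 - √6 + 8*c)
I = 1/(-700 - √6) (I = 1/(4 - √6 + 8*(-88)) = 1/(4 - √6 - 704) = 1/(-700 - √6) ≈ -0.0014236)
1385/I = 1385/(-350/244997 + √6/489994)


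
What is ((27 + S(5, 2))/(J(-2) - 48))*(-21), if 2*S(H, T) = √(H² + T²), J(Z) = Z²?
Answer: 567/44 + 21*√29/88 ≈ 14.171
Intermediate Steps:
S(H, T) = √(H² + T²)/2
((27 + S(5, 2))/(J(-2) - 48))*(-21) = ((27 + √(5² + 2²)/2)/((-2)² - 48))*(-21) = ((27 + √(25 + 4)/2)/(4 - 48))*(-21) = ((27 + √29/2)/(-44))*(-21) = ((27 + √29/2)*(-1/44))*(-21) = (-27/44 - √29/88)*(-21) = 567/44 + 21*√29/88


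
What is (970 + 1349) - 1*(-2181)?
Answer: 4500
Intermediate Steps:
(970 + 1349) - 1*(-2181) = 2319 + 2181 = 4500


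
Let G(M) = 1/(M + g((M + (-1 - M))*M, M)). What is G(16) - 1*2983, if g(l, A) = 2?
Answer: -53693/18 ≈ -2982.9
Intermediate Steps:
G(M) = 1/(2 + M) (G(M) = 1/(M + 2) = 1/(2 + M))
G(16) - 1*2983 = 1/(2 + 16) - 1*2983 = 1/18 - 2983 = -53693/18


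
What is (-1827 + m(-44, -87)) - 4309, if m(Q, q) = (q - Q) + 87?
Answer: -6092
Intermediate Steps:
m(Q, q) = 87 + q - Q
(-1827 + m(-44, -87)) - 4309 = (-1827 + (87 - 87 - 1*(-44))) - 4309 = (-1827 + (87 - 87 + 44)) - 4309 = (-1827 + 44) - 4309 = -1783 - 4309 = -6092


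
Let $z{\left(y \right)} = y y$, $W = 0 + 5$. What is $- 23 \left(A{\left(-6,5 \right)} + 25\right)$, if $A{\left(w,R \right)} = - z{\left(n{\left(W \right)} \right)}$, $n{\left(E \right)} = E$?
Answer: $0$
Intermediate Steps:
$W = 5$
$z{\left(y \right)} = y^{2}$
$A{\left(w,R \right)} = -25$ ($A{\left(w,R \right)} = - 5^{2} = \left(-1\right) 25 = -25$)
$- 23 \left(A{\left(-6,5 \right)} + 25\right) = - 23 \left(-25 + 25\right) = \left(-23\right) 0 = 0$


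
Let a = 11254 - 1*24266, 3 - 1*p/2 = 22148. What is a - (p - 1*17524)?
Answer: 48802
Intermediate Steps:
p = -44290 (p = 6 - 2*22148 = 6 - 44296 = -44290)
a = -13012 (a = 11254 - 24266 = -13012)
a - (p - 1*17524) = -13012 - (-44290 - 1*17524) = -13012 - (-44290 - 17524) = -13012 - 1*(-61814) = -13012 + 61814 = 48802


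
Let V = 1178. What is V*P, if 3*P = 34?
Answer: 40052/3 ≈ 13351.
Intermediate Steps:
P = 34/3 (P = (⅓)*34 = 34/3 ≈ 11.333)
V*P = 1178*(34/3) = 40052/3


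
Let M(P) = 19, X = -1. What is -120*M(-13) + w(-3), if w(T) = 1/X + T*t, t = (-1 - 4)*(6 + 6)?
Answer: -2101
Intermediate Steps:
t = -60 (t = -5*12 = -60)
w(T) = -1 - 60*T (w(T) = 1/(-1) + T*(-60) = -1 - 60*T)
-120*M(-13) + w(-3) = -120*19 + (-1 - 60*(-3)) = -2280 + (-1 + 180) = -2280 + 179 = -2101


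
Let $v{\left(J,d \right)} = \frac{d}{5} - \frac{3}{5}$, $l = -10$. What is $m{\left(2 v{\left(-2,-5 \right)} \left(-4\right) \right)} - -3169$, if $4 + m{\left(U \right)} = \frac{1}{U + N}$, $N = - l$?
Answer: $\frac{360815}{114} \approx 3165.0$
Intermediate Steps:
$v{\left(J,d \right)} = - \frac{3}{5} + \frac{d}{5}$ ($v{\left(J,d \right)} = d \frac{1}{5} - \frac{3}{5} = \frac{d}{5} - \frac{3}{5} = - \frac{3}{5} + \frac{d}{5}$)
$N = 10$ ($N = \left(-1\right) \left(-10\right) = 10$)
$m{\left(U \right)} = -4 + \frac{1}{10 + U}$ ($m{\left(U \right)} = -4 + \frac{1}{U + 10} = -4 + \frac{1}{10 + U}$)
$m{\left(2 v{\left(-2,-5 \right)} \left(-4\right) \right)} - -3169 = \frac{-39 - 4 \cdot 2 \left(- \frac{3}{5} + \frac{1}{5} \left(-5\right)\right) \left(-4\right)}{10 + 2 \left(- \frac{3}{5} + \frac{1}{5} \left(-5\right)\right) \left(-4\right)} - -3169 = \frac{-39 - 4 \cdot 2 \left(- \frac{3}{5} - 1\right) \left(-4\right)}{10 + 2 \left(- \frac{3}{5} - 1\right) \left(-4\right)} + 3169 = \frac{-39 - 4 \cdot 2 \left(- \frac{8}{5}\right) \left(-4\right)}{10 + 2 \left(- \frac{8}{5}\right) \left(-4\right)} + 3169 = \frac{-39 - 4 \left(\left(- \frac{16}{5}\right) \left(-4\right)\right)}{10 - - \frac{64}{5}} + 3169 = \frac{-39 - \frac{256}{5}}{10 + \frac{64}{5}} + 3169 = \frac{-39 - \frac{256}{5}}{\frac{114}{5}} + 3169 = \frac{5}{114} \left(- \frac{451}{5}\right) + 3169 = - \frac{451}{114} + 3169 = \frac{360815}{114}$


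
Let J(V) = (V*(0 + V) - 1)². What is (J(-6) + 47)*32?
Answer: 40704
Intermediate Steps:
J(V) = (-1 + V²)² (J(V) = (V*V - 1)² = (V² - 1)² = (-1 + V²)²)
(J(-6) + 47)*32 = ((-1 + (-6)²)² + 47)*32 = ((-1 + 36)² + 47)*32 = (35² + 47)*32 = (1225 + 47)*32 = 1272*32 = 40704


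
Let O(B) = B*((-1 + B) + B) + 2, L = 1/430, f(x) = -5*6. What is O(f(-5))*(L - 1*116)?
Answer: -45689164/215 ≈ -2.1251e+5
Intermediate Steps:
f(x) = -30
L = 1/430 ≈ 0.0023256
O(B) = 2 + B*(-1 + 2*B) (O(B) = B*(-1 + 2*B) + 2 = 2 + B*(-1 + 2*B))
O(f(-5))*(L - 1*116) = (2 - 1*(-30) + 2*(-30)**2)*(1/430 - 1*116) = (2 + 30 + 2*900)*(1/430 - 116) = (2 + 30 + 1800)*(-49879/430) = 1832*(-49879/430) = -45689164/215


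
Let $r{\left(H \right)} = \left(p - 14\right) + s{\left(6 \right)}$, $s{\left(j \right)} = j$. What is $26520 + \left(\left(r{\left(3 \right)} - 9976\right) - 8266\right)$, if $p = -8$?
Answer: $8262$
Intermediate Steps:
$r{\left(H \right)} = -16$ ($r{\left(H \right)} = \left(-8 - 14\right) + 6 = -22 + 6 = -16$)
$26520 + \left(\left(r{\left(3 \right)} - 9976\right) - 8266\right) = 26520 - 18258 = 8262$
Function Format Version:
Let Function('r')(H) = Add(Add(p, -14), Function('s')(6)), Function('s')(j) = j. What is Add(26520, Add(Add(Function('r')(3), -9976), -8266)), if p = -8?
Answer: 8262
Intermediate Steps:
Function('r')(H) = -16 (Function('r')(H) = Add(Add(-8, -14), 6) = Add(-22, 6) = -16)
Add(26520, Add(Add(Function('r')(3), -9976), -8266)) = Add(26520, Add(Add(-16, -9976), -8266)) = Add(26520, Add(-9992, -8266)) = Add(26520, -18258) = 8262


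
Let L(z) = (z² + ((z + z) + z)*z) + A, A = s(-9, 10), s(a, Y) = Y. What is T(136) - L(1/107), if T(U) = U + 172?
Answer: 3411798/11449 ≈ 298.00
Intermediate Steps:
A = 10
T(U) = 172 + U
L(z) = 10 + 4*z² (L(z) = (z² + ((z + z) + z)*z) + 10 = (z² + (2*z + z)*z) + 10 = (z² + (3*z)*z) + 10 = (z² + 3*z²) + 10 = 4*z² + 10 = 10 + 4*z²)
T(136) - L(1/107) = (172 + 136) - (10 + 4*(1/107)²) = 308 - (10 + 4*(1/107)²) = 308 - (10 + 4*(1/11449)) = 308 - (10 + 4/11449) = 308 - 1*114494/11449 = 308 - 114494/11449 = 3411798/11449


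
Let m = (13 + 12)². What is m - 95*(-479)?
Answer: 46130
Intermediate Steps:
m = 625 (m = 25² = 625)
m - 95*(-479) = 625 - 95*(-479) = 625 - 1*(-45505) = 625 + 45505 = 46130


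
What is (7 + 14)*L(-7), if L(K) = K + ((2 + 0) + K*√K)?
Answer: -105 - 147*I*√7 ≈ -105.0 - 388.93*I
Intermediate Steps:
L(K) = 2 + K + K^(3/2) (L(K) = K + (2 + K^(3/2)) = 2 + K + K^(3/2))
(7 + 14)*L(-7) = (7 + 14)*(2 - 7 + (-7)^(3/2)) = 21*(2 - 7 - 7*I*√7) = 21*(-5 - 7*I*√7) = -105 - 147*I*√7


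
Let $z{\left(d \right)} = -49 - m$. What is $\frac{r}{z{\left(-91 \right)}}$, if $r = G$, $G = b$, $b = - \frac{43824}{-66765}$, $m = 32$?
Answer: $- \frac{14608}{1802655} \approx -0.0081036$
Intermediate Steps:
$b = \frac{14608}{22255}$ ($b = \left(-43824\right) \left(- \frac{1}{66765}\right) = \frac{14608}{22255} \approx 0.65639$)
$z{\left(d \right)} = -81$ ($z{\left(d \right)} = -49 - 32 = -81$)
$G = \frac{14608}{22255} \approx 0.65639$
$r = \frac{14608}{22255} \approx 0.65639$
$\frac{r}{z{\left(-91 \right)}} = \frac{14608}{22255 \left(-81\right)} = \frac{14608}{22255} \left(- \frac{1}{81}\right) = - \frac{14608}{1802655}$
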